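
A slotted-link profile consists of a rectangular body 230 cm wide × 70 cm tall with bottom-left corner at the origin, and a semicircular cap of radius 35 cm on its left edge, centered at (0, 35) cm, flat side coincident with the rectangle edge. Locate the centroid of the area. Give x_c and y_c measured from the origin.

rectangular body: A = 230 × 70 = 16100.00, centroid at (115.00, 35.00).
semicircular end: A = ½π·35² = 1924.23, centroid at (-14.85, 35.00).
ΣA = 18024.23 cm², ΣAx_c = 1822916.67 cm³, ΣAy_c = 630847.89 cm³.
x_c = 1822916.67/18024.23 = 101.14 cm; y_c = 630847.89/18024.23 = 35.00 cm.

x_c = 101.14 cm, y_c = 35.00 cm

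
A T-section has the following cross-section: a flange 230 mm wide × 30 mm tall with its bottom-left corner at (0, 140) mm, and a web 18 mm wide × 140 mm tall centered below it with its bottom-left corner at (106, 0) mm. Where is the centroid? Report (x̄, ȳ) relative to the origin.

x̄ = 115.00 mm, ȳ = 132.26 mm

Part | A | x̄ᵢ | ȳᵢ | A·x̄ᵢ | A·ȳᵢ
web | 2520.00 | 115.00 | 70.00 | 289800.00 | 176400.00
flange | 6900.00 | 115.00 | 155.00 | 793500.00 | 1069500.00
Σ | 9420.00 |  |  | 1083300.00 | 1245900.00
x̄ = 1083300.00 / 9420.00 = 115.00 mm
ȳ = 1245900.00 / 9420.00 = 132.26 mm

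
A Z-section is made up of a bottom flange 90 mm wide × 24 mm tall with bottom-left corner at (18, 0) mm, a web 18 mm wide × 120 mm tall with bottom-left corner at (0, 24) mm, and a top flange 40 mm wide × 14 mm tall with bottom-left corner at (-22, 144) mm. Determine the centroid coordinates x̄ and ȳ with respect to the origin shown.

x̄ = 31.64 mm, ȳ = 59.82 mm

bottom flange: A = 90 × 24 = 2160.00, centroid at (63.00, 12.00).
web: A = 18 × 120 = 2160.00, centroid at (9.00, 84.00).
top flange: A = 40 × 14 = 560.00, centroid at (-2.00, 151.00).
ΣA = 4880.00 mm²
ΣAx̄ = (2160.00)(63.00) + (2160.00)(9.00) + (560.00)(-2.00) = 154400.00 mm³
ΣAȳ = (2160.00)(12.00) + (2160.00)(84.00) + (560.00)(151.00) = 291920.00 mm³
x̄ = 154400.00 / 4880.00 = 31.64 mm
ȳ = 291920.00 / 4880.00 = 59.82 mm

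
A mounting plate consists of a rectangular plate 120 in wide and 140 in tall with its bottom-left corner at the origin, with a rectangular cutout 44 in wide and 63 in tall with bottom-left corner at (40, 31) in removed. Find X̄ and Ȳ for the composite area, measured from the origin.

X̄ = 59.60 in, Ȳ = 71.48 in

plate: A = 120 × 140 = 16800.00, centroid at (60.00, 70.00).
hole: A = −(44 × 63) = -2772.00, centroid at (62.00, 62.50).
ΣA = 14028.00 in², ΣAX̄ = 836136.00 in³, ΣAȲ = 1002750.00 in³.
X̄ = 836136.00/14028.00 = 59.60 in; Ȳ = 1002750.00/14028.00 = 71.48 in.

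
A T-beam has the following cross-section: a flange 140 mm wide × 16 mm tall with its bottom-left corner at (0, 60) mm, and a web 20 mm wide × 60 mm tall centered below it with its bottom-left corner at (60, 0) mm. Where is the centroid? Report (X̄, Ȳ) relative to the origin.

X̄ = 70.00 mm, Ȳ = 54.74 mm

web: A = 20 × 60 = 1200.00, centroid at (70.00, 30.00).
flange: A = 140 × 16 = 2240.00, centroid at (70.00, 68.00).
ΣA = 3440.00 mm²
ΣAX̄ = (1200.00)(70.00) + (2240.00)(70.00) = 240800.00 mm³
ΣAȲ = (1200.00)(30.00) + (2240.00)(68.00) = 188320.00 mm³
X̄ = 240800.00 / 3440.00 = 70.00 mm
Ȳ = 188320.00 / 3440.00 = 54.74 mm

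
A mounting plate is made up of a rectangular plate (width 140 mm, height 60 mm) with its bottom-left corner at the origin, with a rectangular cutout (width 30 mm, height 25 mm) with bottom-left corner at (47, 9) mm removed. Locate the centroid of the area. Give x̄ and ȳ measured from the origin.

x̄ = 70.78 mm, ȳ = 30.83 mm

Part | A | x̄ᵢ | ȳᵢ | A·x̄ᵢ | A·ȳᵢ
plate | 8400.00 | 70.00 | 30.00 | 588000.00 | 252000.00
hole | -750.00 | 62.00 | 21.50 | -46500.00 | -16125.00
Σ | 7650.00 |  |  | 541500.00 | 235875.00
x̄ = 541500.00 / 7650.00 = 70.78 mm
ȳ = 235875.00 / 7650.00 = 30.83 mm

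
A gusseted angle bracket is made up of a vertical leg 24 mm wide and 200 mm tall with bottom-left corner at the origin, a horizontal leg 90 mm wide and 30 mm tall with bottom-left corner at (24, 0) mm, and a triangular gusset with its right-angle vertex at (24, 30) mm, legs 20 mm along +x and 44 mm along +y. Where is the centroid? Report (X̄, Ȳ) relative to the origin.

X̄ = 32.42 mm, Ȳ = 68.03 mm

Part | A | x̄ᵢ | ȳᵢ | A·x̄ᵢ | A·ȳᵢ
vertical leg | 4800.00 | 12.00 | 100.00 | 57600.00 | 480000.00
horizontal leg | 2700.00 | 69.00 | 15.00 | 186300.00 | 40500.00
gusset | 440.00 | 30.67 | 44.67 | 13493.33 | 19653.33
Σ | 7940.00 |  |  | 257393.33 | 540153.33
X̄ = 257393.33 / 7940.00 = 32.42 mm
Ȳ = 540153.33 / 7940.00 = 68.03 mm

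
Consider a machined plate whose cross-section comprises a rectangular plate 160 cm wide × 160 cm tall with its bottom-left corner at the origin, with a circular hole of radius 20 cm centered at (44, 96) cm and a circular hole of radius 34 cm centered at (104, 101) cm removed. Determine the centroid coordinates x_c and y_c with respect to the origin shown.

x_c = 77.98 cm, y_c = 75.35 cm

Part | A | x̄ᵢ | ȳᵢ | A·x̄ᵢ | A·ȳᵢ
plate | 25600.00 | 80.00 | 80.00 | 2048000.00 | 2048000.00
hole 1 | -1256.64 | 44.00 | 96.00 | -55292.03 | -120637.16
hole 2 | -3631.68 | 104.00 | 101.00 | -377694.84 | -366799.79
Σ | 20711.68 |  |  | 1615013.13 | 1560563.05
x_c = 1615013.13 / 20711.68 = 77.98 cm
y_c = 1560563.05 / 20711.68 = 75.35 cm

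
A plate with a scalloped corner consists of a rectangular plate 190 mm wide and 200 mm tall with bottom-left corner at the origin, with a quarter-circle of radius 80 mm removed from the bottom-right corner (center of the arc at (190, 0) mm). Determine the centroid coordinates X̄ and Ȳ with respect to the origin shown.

X̄ = 85.69 mm, Ȳ = 110.07 mm

plate: A = 190 × 200 = 38000.00, centroid at (95.00, 100.00).
removed quarter-circle: A = −¼π·80² = -5026.55, centroid at (156.05, 33.95).
ΣA = 32973.45 mm², ΣAX̄ = 2825622.50 mm³, ΣAȲ = 3629333.33 mm³.
X̄ = 2825622.50/32973.45 = 85.69 mm; Ȳ = 3629333.33/32973.45 = 110.07 mm.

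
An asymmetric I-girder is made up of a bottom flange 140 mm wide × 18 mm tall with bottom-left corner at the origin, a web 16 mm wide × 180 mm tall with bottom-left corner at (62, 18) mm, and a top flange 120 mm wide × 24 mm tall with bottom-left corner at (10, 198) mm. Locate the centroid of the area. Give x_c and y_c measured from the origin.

x_c = 70.00 mm, y_c = 113.35 mm

bottom flange: A = 140 × 18 = 2520.00, centroid at (70.00, 9.00).
web: A = 16 × 180 = 2880.00, centroid at (70.00, 108.00).
top flange: A = 120 × 24 = 2880.00, centroid at (70.00, 210.00).
ΣA = 8280.00 mm²
ΣAx_c = (2520.00)(70.00) + (2880.00)(70.00) + (2880.00)(70.00) = 579600.00 mm³
ΣAy_c = (2520.00)(9.00) + (2880.00)(108.00) + (2880.00)(210.00) = 938520.00 mm³
x_c = 579600.00 / 8280.00 = 70.00 mm
y_c = 938520.00 / 8280.00 = 113.35 mm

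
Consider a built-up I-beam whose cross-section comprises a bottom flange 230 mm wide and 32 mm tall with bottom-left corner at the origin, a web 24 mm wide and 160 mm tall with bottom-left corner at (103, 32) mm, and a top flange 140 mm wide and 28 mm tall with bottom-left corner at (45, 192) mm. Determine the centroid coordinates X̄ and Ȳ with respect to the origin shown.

X̄ = 115.00 mm, Ȳ = 89.64 mm

bottom flange: A = 230 × 32 = 7360.00, centroid at (115.00, 16.00).
web: A = 24 × 160 = 3840.00, centroid at (115.00, 112.00).
top flange: A = 140 × 28 = 3920.00, centroid at (115.00, 206.00).
ΣA = 15120.00 mm², ΣAX̄ = 1738800.00 mm³, ΣAȲ = 1355360.00 mm³.
X̄ = 1738800.00/15120.00 = 115.00 mm; Ȳ = 1355360.00/15120.00 = 89.64 mm.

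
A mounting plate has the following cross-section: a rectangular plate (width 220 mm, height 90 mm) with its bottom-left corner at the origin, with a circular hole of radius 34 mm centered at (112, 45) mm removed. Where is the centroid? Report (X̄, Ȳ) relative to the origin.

X̄ = 109.55 mm, Ȳ = 45.00 mm

plate: A = 220 × 90 = 19800.00, centroid at (110.00, 45.00).
hole: A = −π·34² = -3631.68, centroid at (112.00, 45.00).
ΣA = 16168.32 mm², ΣAX̄ = 1771251.72 mm³, ΣAȲ = 727574.35 mm³.
X̄ = 1771251.72/16168.32 = 109.55 mm; Ȳ = 727574.35/16168.32 = 45.00 mm.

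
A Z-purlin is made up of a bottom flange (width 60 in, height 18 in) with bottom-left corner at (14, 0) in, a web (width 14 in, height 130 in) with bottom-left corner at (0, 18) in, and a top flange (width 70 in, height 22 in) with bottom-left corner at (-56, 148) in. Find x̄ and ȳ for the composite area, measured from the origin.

x̄ = 6.29 in, ȳ = 91.36 in

Part | A | x̄ᵢ | ȳᵢ | A·x̄ᵢ | A·ȳᵢ
bottom flange | 1080.00 | 44.00 | 9.00 | 47520.00 | 9720.00
web | 1820.00 | 7.00 | 83.00 | 12740.00 | 151060.00
top flange | 1540.00 | -21.00 | 159.00 | -32340.00 | 244860.00
Σ | 4440.00 |  |  | 27920.00 | 405640.00
x̄ = 27920.00 / 4440.00 = 6.29 in
ȳ = 405640.00 / 4440.00 = 91.36 in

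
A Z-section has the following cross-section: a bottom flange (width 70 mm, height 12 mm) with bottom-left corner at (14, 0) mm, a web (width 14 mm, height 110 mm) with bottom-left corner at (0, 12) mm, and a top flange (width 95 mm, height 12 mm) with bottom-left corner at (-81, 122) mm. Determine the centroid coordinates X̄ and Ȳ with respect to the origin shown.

Part | A | x̄ᵢ | ȳᵢ | A·x̄ᵢ | A·ȳᵢ
bottom flange | 840.00 | 49.00 | 6.00 | 41160.00 | 5040.00
web | 1540.00 | 7.00 | 67.00 | 10780.00 | 103180.00
top flange | 1140.00 | -33.50 | 128.00 | -38190.00 | 145920.00
Σ | 3520.00 |  |  | 13750.00 | 254140.00
X̄ = 13750.00 / 3520.00 = 3.91 mm
Ȳ = 254140.00 / 3520.00 = 72.20 mm

X̄ = 3.91 mm, Ȳ = 72.20 mm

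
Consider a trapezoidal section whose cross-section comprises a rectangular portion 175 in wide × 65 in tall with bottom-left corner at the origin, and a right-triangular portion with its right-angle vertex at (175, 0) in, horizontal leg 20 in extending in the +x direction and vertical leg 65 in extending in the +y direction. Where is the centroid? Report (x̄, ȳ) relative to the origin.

Part | A | x̄ᵢ | ȳᵢ | A·x̄ᵢ | A·ȳᵢ
rectangular portion | 11375.00 | 87.50 | 32.50 | 995312.50 | 369687.50
triangular portion | 650.00 | 181.67 | 21.67 | 118083.33 | 14083.33
Σ | 12025.00 |  |  | 1113395.83 | 383770.83
x̄ = 1113395.83 / 12025.00 = 92.59 in
ȳ = 383770.83 / 12025.00 = 31.91 in

x̄ = 92.59 in, ȳ = 31.91 in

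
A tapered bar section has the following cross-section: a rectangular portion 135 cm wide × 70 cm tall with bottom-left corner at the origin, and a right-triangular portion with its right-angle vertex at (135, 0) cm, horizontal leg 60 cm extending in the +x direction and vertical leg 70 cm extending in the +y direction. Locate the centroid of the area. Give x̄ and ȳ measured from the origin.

x̄ = 83.41 cm, ȳ = 32.88 cm

rectangular portion: A = 135 × 70 = 9450.00, centroid at (67.50, 35.00).
triangular portion: A = ½·60·70 = 2100.00, centroid at (155.00, 23.33).
ΣA = 11550.00 cm²
ΣAx̄ = (9450.00)(67.50) + (2100.00)(155.00) = 963375.00 cm³
ΣAȳ = (9450.00)(35.00) + (2100.00)(23.33) = 379750.00 cm³
x̄ = 963375.00 / 11550.00 = 83.41 cm
ȳ = 379750.00 / 11550.00 = 32.88 cm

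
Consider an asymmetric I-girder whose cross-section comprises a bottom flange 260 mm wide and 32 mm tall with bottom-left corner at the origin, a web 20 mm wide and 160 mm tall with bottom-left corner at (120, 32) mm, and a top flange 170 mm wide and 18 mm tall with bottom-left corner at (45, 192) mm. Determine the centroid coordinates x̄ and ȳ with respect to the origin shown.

x̄ = 130.00 mm, ȳ = 75.90 mm

bottom flange: A = 260 × 32 = 8320.00, centroid at (130.00, 16.00).
web: A = 20 × 160 = 3200.00, centroid at (130.00, 112.00).
top flange: A = 170 × 18 = 3060.00, centroid at (130.00, 201.00).
ΣA = 14580.00 mm²
ΣAx̄ = (8320.00)(130.00) + (3200.00)(130.00) + (3060.00)(130.00) = 1895400.00 mm³
ΣAȳ = (8320.00)(16.00) + (3200.00)(112.00) + (3060.00)(201.00) = 1106580.00 mm³
x̄ = 1895400.00 / 14580.00 = 130.00 mm
ȳ = 1106580.00 / 14580.00 = 75.90 mm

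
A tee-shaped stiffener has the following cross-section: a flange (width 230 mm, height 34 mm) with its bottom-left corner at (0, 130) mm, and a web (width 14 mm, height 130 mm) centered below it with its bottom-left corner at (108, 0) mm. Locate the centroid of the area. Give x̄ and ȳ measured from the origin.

x̄ = 115.00 mm, ȳ = 131.52 mm

Part | A | x̄ᵢ | ȳᵢ | A·x̄ᵢ | A·ȳᵢ
web | 1820.00 | 115.00 | 65.00 | 209300.00 | 118300.00
flange | 7820.00 | 115.00 | 147.00 | 899300.00 | 1149540.00
Σ | 9640.00 |  |  | 1108600.00 | 1267840.00
x̄ = 1108600.00 / 9640.00 = 115.00 mm
ȳ = 1267840.00 / 9640.00 = 131.52 mm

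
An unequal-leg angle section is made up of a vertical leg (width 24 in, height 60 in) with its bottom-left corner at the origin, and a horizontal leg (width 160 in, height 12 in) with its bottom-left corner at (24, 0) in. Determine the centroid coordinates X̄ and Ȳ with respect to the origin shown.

X̄ = 64.57 in, Ȳ = 16.29 in

vertical leg: A = 24 × 60 = 1440.00, centroid at (12.00, 30.00).
horizontal leg: A = 160 × 12 = 1920.00, centroid at (104.00, 6.00).
ΣA = 3360.00 in²
ΣAX̄ = (1440.00)(12.00) + (1920.00)(104.00) = 216960.00 in³
ΣAȲ = (1440.00)(30.00) + (1920.00)(6.00) = 54720.00 in³
X̄ = 216960.00 / 3360.00 = 64.57 in
Ȳ = 54720.00 / 3360.00 = 16.29 in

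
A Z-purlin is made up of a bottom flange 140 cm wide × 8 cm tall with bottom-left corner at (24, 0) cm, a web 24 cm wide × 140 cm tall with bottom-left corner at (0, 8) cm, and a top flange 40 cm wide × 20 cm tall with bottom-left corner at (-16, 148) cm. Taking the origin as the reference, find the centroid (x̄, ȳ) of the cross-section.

x̄ = 28.18 cm, ȳ = 74.42 cm

bottom flange: A = 140 × 8 = 1120.00, centroid at (94.00, 4.00).
web: A = 24 × 140 = 3360.00, centroid at (12.00, 78.00).
top flange: A = 40 × 20 = 800.00, centroid at (4.00, 158.00).
ΣA = 5280.00 cm²
ΣAx̄ = (1120.00)(94.00) + (3360.00)(12.00) + (800.00)(4.00) = 148800.00 cm³
ΣAȳ = (1120.00)(4.00) + (3360.00)(78.00) + (800.00)(158.00) = 392960.00 cm³
x̄ = 148800.00 / 5280.00 = 28.18 cm
ȳ = 392960.00 / 5280.00 = 74.42 cm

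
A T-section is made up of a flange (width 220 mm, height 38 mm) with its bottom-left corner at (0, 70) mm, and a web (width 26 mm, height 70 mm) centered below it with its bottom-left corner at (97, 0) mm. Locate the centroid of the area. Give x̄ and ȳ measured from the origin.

web: A = 26 × 70 = 1820.00, centroid at (110.00, 35.00).
flange: A = 220 × 38 = 8360.00, centroid at (110.00, 89.00).
ΣA = 10180.00 mm², ΣAx̄ = 1119800.00 mm³, ΣAȳ = 807740.00 mm³.
x̄ = 1119800.00/10180.00 = 110.00 mm; ȳ = 807740.00/10180.00 = 79.35 mm.

x̄ = 110.00 mm, ȳ = 79.35 mm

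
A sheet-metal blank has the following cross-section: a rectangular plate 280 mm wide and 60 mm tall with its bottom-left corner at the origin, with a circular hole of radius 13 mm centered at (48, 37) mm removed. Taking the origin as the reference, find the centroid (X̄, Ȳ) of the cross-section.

X̄ = 143.00 mm, Ȳ = 29.77 mm

plate: A = 280 × 60 = 16800.00, centroid at (140.00, 30.00).
hole: A = −π·13² = -530.93, centroid at (48.00, 37.00).
ΣA = 16269.07 mm²
ΣAX̄ = (16800.00)(140.00) + (-530.93)(48.00) = 2326515.40 mm³
ΣAȲ = (16800.00)(30.00) + (-530.93)(37.00) = 484355.62 mm³
X̄ = 2326515.40 / 16269.07 = 143.00 mm
Ȳ = 484355.62 / 16269.07 = 29.77 mm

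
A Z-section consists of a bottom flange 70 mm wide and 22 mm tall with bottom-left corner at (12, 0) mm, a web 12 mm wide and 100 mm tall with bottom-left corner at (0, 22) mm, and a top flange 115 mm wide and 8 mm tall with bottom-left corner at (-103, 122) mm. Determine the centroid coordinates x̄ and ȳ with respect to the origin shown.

Part | A | x̄ᵢ | ȳᵢ | A·x̄ᵢ | A·ȳᵢ
bottom flange | 1540.00 | 47.00 | 11.00 | 72380.00 | 16940.00
web | 1200.00 | 6.00 | 72.00 | 7200.00 | 86400.00
top flange | 920.00 | -45.50 | 126.00 | -41860.00 | 115920.00
Σ | 3660.00 |  |  | 37720.00 | 219260.00
x̄ = 37720.00 / 3660.00 = 10.31 mm
ȳ = 219260.00 / 3660.00 = 59.91 mm

x̄ = 10.31 mm, ȳ = 59.91 mm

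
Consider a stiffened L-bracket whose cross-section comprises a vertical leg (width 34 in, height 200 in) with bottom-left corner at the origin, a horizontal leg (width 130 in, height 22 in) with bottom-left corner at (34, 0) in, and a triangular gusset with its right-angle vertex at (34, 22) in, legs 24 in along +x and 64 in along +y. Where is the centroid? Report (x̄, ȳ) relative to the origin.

Part | A | x̄ᵢ | ȳᵢ | A·x̄ᵢ | A·ȳᵢ
vertical leg | 6800.00 | 17.00 | 100.00 | 115600.00 | 680000.00
horizontal leg | 2860.00 | 99.00 | 11.00 | 283140.00 | 31460.00
gusset | 768.00 | 42.00 | 43.33 | 32256.00 | 33280.00
Σ | 10428.00 |  |  | 430996.00 | 744740.00
x̄ = 430996.00 / 10428.00 = 41.33 in
ȳ = 744740.00 / 10428.00 = 71.42 in

x̄ = 41.33 in, ȳ = 71.42 in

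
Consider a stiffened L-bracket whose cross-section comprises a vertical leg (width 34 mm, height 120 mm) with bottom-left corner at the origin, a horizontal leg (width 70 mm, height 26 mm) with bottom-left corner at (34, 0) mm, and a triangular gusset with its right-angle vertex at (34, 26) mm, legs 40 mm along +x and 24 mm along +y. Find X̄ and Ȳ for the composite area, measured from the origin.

vertical leg: A = 34 × 120 = 4080.00, centroid at (17.00, 60.00).
horizontal leg: A = 70 × 26 = 1820.00, centroid at (69.00, 13.00).
gusset: A = ½·40·24 = 480.00, centroid at (47.33, 34.00).
ΣA = 6380.00 mm²
ΣAX̄ = (4080.00)(17.00) + (1820.00)(69.00) + (480.00)(47.33) = 217660.00 mm³
ΣAȲ = (4080.00)(60.00) + (1820.00)(13.00) + (480.00)(34.00) = 284780.00 mm³
X̄ = 217660.00 / 6380.00 = 34.12 mm
Ȳ = 284780.00 / 6380.00 = 44.64 mm

X̄ = 34.12 mm, Ȳ = 44.64 mm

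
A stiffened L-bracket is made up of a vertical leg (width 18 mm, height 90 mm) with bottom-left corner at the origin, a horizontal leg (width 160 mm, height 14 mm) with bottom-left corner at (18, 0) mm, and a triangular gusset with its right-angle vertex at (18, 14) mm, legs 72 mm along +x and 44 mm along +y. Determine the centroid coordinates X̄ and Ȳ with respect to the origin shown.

vertical leg: A = 18 × 90 = 1620.00, centroid at (9.00, 45.00).
horizontal leg: A = 160 × 14 = 2240.00, centroid at (98.00, 7.00).
gusset: A = ½·72·44 = 1584.00, centroid at (42.00, 28.67).
ΣA = 5444.00 mm², ΣAX̄ = 300628.00 mm³, ΣAȲ = 133988.00 mm³.
X̄ = 300628.00/5444.00 = 55.22 mm; Ȳ = 133988.00/5444.00 = 24.61 mm.

X̄ = 55.22 mm, Ȳ = 24.61 mm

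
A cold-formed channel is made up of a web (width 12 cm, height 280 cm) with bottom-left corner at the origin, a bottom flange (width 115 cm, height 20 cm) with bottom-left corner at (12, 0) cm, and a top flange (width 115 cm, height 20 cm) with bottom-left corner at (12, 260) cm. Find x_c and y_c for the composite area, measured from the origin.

x_c = 42.70 cm, y_c = 140.00 cm

web: A = 12 × 280 = 3360.00, centroid at (6.00, 140.00).
bottom flange: A = 115 × 20 = 2300.00, centroid at (69.50, 10.00).
top flange: A = 115 × 20 = 2300.00, centroid at (69.50, 270.00).
ΣA = 7960.00 cm²
ΣAx_c = (3360.00)(6.00) + (2300.00)(69.50) + (2300.00)(69.50) = 339860.00 cm³
ΣAy_c = (3360.00)(140.00) + (2300.00)(10.00) + (2300.00)(270.00) = 1114400.00 cm³
x_c = 339860.00 / 7960.00 = 42.70 cm
y_c = 1114400.00 / 7960.00 = 140.00 cm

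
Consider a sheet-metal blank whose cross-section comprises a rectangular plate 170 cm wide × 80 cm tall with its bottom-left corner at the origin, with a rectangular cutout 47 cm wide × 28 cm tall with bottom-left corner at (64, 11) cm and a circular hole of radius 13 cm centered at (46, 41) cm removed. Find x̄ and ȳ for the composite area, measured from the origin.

Part | A | x̄ᵢ | ȳᵢ | A·x̄ᵢ | A·ȳᵢ
plate | 13600.00 | 85.00 | 40.00 | 1156000.00 | 544000.00
hole 1 | -1316.00 | 87.50 | 25.00 | -115150.00 | -32900.00
hole 2 | -530.93 | 46.00 | 41.00 | -24422.74 | -21768.10
Σ | 11753.07 |  |  | 1016427.26 | 489331.90
x̄ = 1016427.26 / 11753.07 = 86.48 cm
ȳ = 489331.90 / 11753.07 = 41.63 cm

x̄ = 86.48 cm, ȳ = 41.63 cm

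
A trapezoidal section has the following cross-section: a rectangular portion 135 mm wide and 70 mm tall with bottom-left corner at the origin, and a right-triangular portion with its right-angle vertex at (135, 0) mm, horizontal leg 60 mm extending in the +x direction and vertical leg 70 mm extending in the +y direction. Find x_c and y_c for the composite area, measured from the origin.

x_c = 83.41 mm, y_c = 32.88 mm

rectangular portion: A = 135 × 70 = 9450.00, centroid at (67.50, 35.00).
triangular portion: A = ½·60·70 = 2100.00, centroid at (155.00, 23.33).
ΣA = 11550.00 mm²
ΣAx_c = (9450.00)(67.50) + (2100.00)(155.00) = 963375.00 mm³
ΣAy_c = (9450.00)(35.00) + (2100.00)(23.33) = 379750.00 mm³
x_c = 963375.00 / 11550.00 = 83.41 mm
y_c = 379750.00 / 11550.00 = 32.88 mm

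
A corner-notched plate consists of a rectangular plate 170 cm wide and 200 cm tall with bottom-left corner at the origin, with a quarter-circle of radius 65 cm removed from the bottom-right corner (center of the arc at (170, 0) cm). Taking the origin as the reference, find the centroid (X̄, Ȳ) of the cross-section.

plate: A = 170 × 200 = 34000.00, centroid at (85.00, 100.00).
removed quarter-circle: A = −¼π·65² = -3318.31, centroid at (142.41, 27.59).
ΣA = 30681.69 cm²
ΣAX̄ = (34000.00)(85.00) + (-3318.31)(142.41) = 2417429.44 cm³
ΣAȲ = (34000.00)(100.00) + (-3318.31)(27.59) = 3308458.33 cm³
X̄ = 2417429.44 / 30681.69 = 78.79 cm
Ȳ = 3308458.33 / 30681.69 = 107.83 cm

X̄ = 78.79 cm, Ȳ = 107.83 cm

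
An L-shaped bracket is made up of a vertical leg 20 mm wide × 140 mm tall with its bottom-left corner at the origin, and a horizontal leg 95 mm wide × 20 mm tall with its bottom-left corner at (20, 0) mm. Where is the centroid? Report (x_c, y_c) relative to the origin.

vertical leg: A = 20 × 140 = 2800.00, centroid at (10.00, 70.00).
horizontal leg: A = 95 × 20 = 1900.00, centroid at (67.50, 10.00).
ΣA = 4700.00 mm²
ΣAx_c = (2800.00)(10.00) + (1900.00)(67.50) = 156250.00 mm³
ΣAy_c = (2800.00)(70.00) + (1900.00)(10.00) = 215000.00 mm³
x_c = 156250.00 / 4700.00 = 33.24 mm
y_c = 215000.00 / 4700.00 = 45.74 mm

x_c = 33.24 mm, y_c = 45.74 mm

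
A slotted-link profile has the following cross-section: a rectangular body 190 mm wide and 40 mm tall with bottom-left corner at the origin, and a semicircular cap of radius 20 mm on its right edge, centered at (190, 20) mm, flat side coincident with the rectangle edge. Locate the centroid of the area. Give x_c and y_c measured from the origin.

rectangular body: A = 190 × 40 = 7600.00, centroid at (95.00, 20.00).
semicircular end: A = ½π·20² = 628.32, centroid at (198.49, 20.00).
ΣA = 8228.32 mm²
ΣAx_c = (7600.00)(95.00) + (628.32)(198.49) = 846713.85 mm³
ΣAy_c = (7600.00)(20.00) + (628.32)(20.00) = 164566.37 mm³
x_c = 846713.85 / 8228.32 = 102.90 mm
y_c = 164566.37 / 8228.32 = 20.00 mm

x_c = 102.90 mm, y_c = 20.00 mm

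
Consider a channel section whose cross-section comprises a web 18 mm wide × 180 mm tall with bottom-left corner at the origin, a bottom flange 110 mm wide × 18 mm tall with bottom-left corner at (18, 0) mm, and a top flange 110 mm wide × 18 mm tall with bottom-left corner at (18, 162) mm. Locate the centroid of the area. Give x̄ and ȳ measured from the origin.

x̄ = 44.20 mm, ȳ = 90.00 mm

web: A = 18 × 180 = 3240.00, centroid at (9.00, 90.00).
bottom flange: A = 110 × 18 = 1980.00, centroid at (73.00, 9.00).
top flange: A = 110 × 18 = 1980.00, centroid at (73.00, 171.00).
ΣA = 7200.00 mm², ΣAx̄ = 318240.00 mm³, ΣAȳ = 648000.00 mm³.
x̄ = 318240.00/7200.00 = 44.20 mm; ȳ = 648000.00/7200.00 = 90.00 mm.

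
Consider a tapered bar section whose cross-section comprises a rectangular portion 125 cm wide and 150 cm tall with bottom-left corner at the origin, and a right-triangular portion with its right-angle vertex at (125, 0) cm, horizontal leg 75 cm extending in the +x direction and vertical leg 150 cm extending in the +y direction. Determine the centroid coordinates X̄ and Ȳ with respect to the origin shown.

X̄ = 82.69 cm, Ȳ = 69.23 cm

rectangular portion: A = 125 × 150 = 18750.00, centroid at (62.50, 75.00).
triangular portion: A = ½·75·150 = 5625.00, centroid at (150.00, 50.00).
ΣA = 24375.00 cm²
ΣAX̄ = (18750.00)(62.50) + (5625.00)(150.00) = 2015625.00 cm³
ΣAȲ = (18750.00)(75.00) + (5625.00)(50.00) = 1687500.00 cm³
X̄ = 2015625.00 / 24375.00 = 82.69 cm
Ȳ = 1687500.00 / 24375.00 = 69.23 cm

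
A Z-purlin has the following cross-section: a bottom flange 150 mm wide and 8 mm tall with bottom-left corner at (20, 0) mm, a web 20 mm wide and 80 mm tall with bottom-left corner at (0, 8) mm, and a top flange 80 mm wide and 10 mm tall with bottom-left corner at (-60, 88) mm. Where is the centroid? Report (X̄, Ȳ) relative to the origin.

X̄ = 31.67 mm, Ȳ = 43.33 mm

Part | A | x̄ᵢ | ȳᵢ | A·x̄ᵢ | A·ȳᵢ
bottom flange | 1200.00 | 95.00 | 4.00 | 114000.00 | 4800.00
web | 1600.00 | 10.00 | 48.00 | 16000.00 | 76800.00
top flange | 800.00 | -20.00 | 93.00 | -16000.00 | 74400.00
Σ | 3600.00 |  |  | 114000.00 | 156000.00
X̄ = 114000.00 / 3600.00 = 31.67 mm
Ȳ = 156000.00 / 3600.00 = 43.33 mm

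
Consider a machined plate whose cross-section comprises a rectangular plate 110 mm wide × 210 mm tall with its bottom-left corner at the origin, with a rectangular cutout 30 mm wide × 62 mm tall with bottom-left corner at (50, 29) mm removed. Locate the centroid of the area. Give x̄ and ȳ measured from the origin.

plate: A = 110 × 210 = 23100.00, centroid at (55.00, 105.00).
hole: A = −(30 × 62) = -1860.00, centroid at (65.00, 60.00).
ΣA = 21240.00 mm²
ΣAx̄ = (23100.00)(55.00) + (-1860.00)(65.00) = 1149600.00 mm³
ΣAȳ = (23100.00)(105.00) + (-1860.00)(60.00) = 2313900.00 mm³
x̄ = 1149600.00 / 21240.00 = 54.12 mm
ȳ = 2313900.00 / 21240.00 = 108.94 mm

x̄ = 54.12 mm, ȳ = 108.94 mm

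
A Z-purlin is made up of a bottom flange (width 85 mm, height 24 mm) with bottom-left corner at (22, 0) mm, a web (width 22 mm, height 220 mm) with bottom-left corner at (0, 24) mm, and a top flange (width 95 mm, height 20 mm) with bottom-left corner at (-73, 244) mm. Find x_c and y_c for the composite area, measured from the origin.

bottom flange: A = 85 × 24 = 2040.00, centroid at (64.50, 12.00).
web: A = 22 × 220 = 4840.00, centroid at (11.00, 134.00).
top flange: A = 95 × 20 = 1900.00, centroid at (-25.50, 254.00).
ΣA = 8780.00 mm²
ΣAx_c = (2040.00)(64.50) + (4840.00)(11.00) + (1900.00)(-25.50) = 136370.00 mm³
ΣAy_c = (2040.00)(12.00) + (4840.00)(134.00) + (1900.00)(254.00) = 1155640.00 mm³
x_c = 136370.00 / 8780.00 = 15.53 mm
y_c = 1155640.00 / 8780.00 = 131.62 mm

x_c = 15.53 mm, y_c = 131.62 mm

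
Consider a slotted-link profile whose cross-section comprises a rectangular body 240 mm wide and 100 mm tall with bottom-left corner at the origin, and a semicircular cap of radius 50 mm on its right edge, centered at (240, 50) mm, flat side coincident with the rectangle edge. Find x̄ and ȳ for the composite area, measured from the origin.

Part | A | x̄ᵢ | ȳᵢ | A·x̄ᵢ | A·ȳᵢ
rectangular body | 24000.00 | 120.00 | 50.00 | 2880000.00 | 1200000.00
semicircular end | 3926.99 | 261.22 | 50.00 | 1025811.13 | 196349.54
Σ | 27926.99 |  |  | 3905811.13 | 1396349.54
x̄ = 3905811.13 / 27926.99 = 139.86 mm
ȳ = 1396349.54 / 27926.99 = 50.00 mm

x̄ = 139.86 mm, ȳ = 50.00 mm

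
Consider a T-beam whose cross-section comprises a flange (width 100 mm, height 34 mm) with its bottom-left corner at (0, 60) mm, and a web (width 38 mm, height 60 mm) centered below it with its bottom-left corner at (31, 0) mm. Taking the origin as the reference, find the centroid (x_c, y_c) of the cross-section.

web: A = 38 × 60 = 2280.00, centroid at (50.00, 30.00).
flange: A = 100 × 34 = 3400.00, centroid at (50.00, 77.00).
ΣA = 5680.00 mm²
ΣAx_c = (2280.00)(50.00) + (3400.00)(50.00) = 284000.00 mm³
ΣAy_c = (2280.00)(30.00) + (3400.00)(77.00) = 330200.00 mm³
x_c = 284000.00 / 5680.00 = 50.00 mm
y_c = 330200.00 / 5680.00 = 58.13 mm

x_c = 50.00 mm, y_c = 58.13 mm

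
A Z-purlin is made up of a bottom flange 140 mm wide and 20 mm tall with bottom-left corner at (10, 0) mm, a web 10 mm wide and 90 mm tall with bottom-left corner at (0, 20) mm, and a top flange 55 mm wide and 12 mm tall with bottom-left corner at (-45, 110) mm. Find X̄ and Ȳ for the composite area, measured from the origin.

X̄ = 49.76 mm, Ȳ = 37.40 mm

Part | A | x̄ᵢ | ȳᵢ | A·x̄ᵢ | A·ȳᵢ
bottom flange | 2800.00 | 80.00 | 10.00 | 224000.00 | 28000.00
web | 900.00 | 5.00 | 65.00 | 4500.00 | 58500.00
top flange | 660.00 | -17.50 | 116.00 | -11550.00 | 76560.00
Σ | 4360.00 |  |  | 216950.00 | 163060.00
X̄ = 216950.00 / 4360.00 = 49.76 mm
Ȳ = 163060.00 / 4360.00 = 37.40 mm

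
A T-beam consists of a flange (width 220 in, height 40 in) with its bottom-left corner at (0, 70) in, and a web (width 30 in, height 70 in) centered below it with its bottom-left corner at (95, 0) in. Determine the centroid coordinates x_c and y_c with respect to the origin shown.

web: A = 30 × 70 = 2100.00, centroid at (110.00, 35.00).
flange: A = 220 × 40 = 8800.00, centroid at (110.00, 90.00).
ΣA = 10900.00 in², ΣAx_c = 1199000.00 in³, ΣAy_c = 865500.00 in³.
x_c = 1199000.00/10900.00 = 110.00 in; y_c = 865500.00/10900.00 = 79.40 in.

x_c = 110.00 in, y_c = 79.40 in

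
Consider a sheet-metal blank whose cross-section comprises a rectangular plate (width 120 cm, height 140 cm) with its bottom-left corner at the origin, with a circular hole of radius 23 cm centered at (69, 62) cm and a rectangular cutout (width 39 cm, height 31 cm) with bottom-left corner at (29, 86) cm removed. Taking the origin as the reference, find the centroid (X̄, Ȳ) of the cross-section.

plate: A = 120 × 140 = 16800.00, centroid at (60.00, 70.00).
hole 1: A = −π·23² = -1661.90, centroid at (69.00, 62.00).
hole 2: A = −(39 × 31) = -1209.00, centroid at (48.50, 101.50).
ΣA = 13929.10 cm²
ΣAX̄ = (16800.00)(60.00) + (-1661.90)(69.00) + (-1209.00)(48.50) = 834692.23 cm³
ΣAȲ = (16800.00)(70.00) + (-1661.90)(62.00) + (-1209.00)(101.50) = 950248.54 cm³
X̄ = 834692.23 / 13929.10 = 59.92 cm
Ȳ = 950248.54 / 13929.10 = 68.22 cm

X̄ = 59.92 cm, Ȳ = 68.22 cm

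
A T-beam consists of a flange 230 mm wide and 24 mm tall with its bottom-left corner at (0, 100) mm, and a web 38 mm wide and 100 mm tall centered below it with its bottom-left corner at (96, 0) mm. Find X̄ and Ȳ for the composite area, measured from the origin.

X̄ = 115.00 mm, Ȳ = 86.72 mm

web: A = 38 × 100 = 3800.00, centroid at (115.00, 50.00).
flange: A = 230 × 24 = 5520.00, centroid at (115.00, 112.00).
ΣA = 9320.00 mm²
ΣAX̄ = (3800.00)(115.00) + (5520.00)(115.00) = 1071800.00 mm³
ΣAȲ = (3800.00)(50.00) + (5520.00)(112.00) = 808240.00 mm³
X̄ = 1071800.00 / 9320.00 = 115.00 mm
Ȳ = 808240.00 / 9320.00 = 86.72 mm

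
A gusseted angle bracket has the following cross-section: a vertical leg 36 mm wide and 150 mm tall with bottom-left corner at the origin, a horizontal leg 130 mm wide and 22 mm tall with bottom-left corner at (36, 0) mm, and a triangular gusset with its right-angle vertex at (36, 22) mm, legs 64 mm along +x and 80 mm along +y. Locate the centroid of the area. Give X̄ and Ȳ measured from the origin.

vertical leg: A = 36 × 150 = 5400.00, centroid at (18.00, 75.00).
horizontal leg: A = 130 × 22 = 2860.00, centroid at (101.00, 11.00).
gusset: A = ½·64·80 = 2560.00, centroid at (57.33, 48.67).
ΣA = 10820.00 mm²
ΣAX̄ = (5400.00)(18.00) + (2860.00)(101.00) + (2560.00)(57.33) = 532833.33 mm³
ΣAȲ = (5400.00)(75.00) + (2860.00)(11.00) + (2560.00)(48.67) = 561046.67 mm³
X̄ = 532833.33 / 10820.00 = 49.25 mm
Ȳ = 561046.67 / 10820.00 = 51.85 mm

X̄ = 49.25 mm, Ȳ = 51.85 mm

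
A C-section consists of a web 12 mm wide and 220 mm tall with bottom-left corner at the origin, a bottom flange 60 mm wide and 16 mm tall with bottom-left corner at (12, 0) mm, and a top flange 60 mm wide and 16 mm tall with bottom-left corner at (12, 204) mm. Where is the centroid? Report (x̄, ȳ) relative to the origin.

x̄ = 21.16 mm, ȳ = 110.00 mm

Part | A | x̄ᵢ | ȳᵢ | A·x̄ᵢ | A·ȳᵢ
web | 2640.00 | 6.00 | 110.00 | 15840.00 | 290400.00
bottom flange | 960.00 | 42.00 | 8.00 | 40320.00 | 7680.00
top flange | 960.00 | 42.00 | 212.00 | 40320.00 | 203520.00
Σ | 4560.00 |  |  | 96480.00 | 501600.00
x̄ = 96480.00 / 4560.00 = 21.16 mm
ȳ = 501600.00 / 4560.00 = 110.00 mm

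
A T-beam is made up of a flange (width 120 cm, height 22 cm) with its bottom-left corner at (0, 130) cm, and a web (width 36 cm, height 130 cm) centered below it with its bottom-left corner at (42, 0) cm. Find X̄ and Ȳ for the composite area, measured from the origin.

web: A = 36 × 130 = 4680.00, centroid at (60.00, 65.00).
flange: A = 120 × 22 = 2640.00, centroid at (60.00, 141.00).
ΣA = 7320.00 cm², ΣAX̄ = 439200.00 cm³, ΣAȲ = 676440.00 cm³.
X̄ = 439200.00/7320.00 = 60.00 cm; Ȳ = 676440.00/7320.00 = 92.41 cm.

X̄ = 60.00 cm, Ȳ = 92.41 cm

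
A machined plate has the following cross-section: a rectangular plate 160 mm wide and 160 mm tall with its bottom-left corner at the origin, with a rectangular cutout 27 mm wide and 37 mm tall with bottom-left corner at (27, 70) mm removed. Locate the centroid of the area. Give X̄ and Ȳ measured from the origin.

plate: A = 160 × 160 = 25600.00, centroid at (80.00, 80.00).
hole: A = −(27 × 37) = -999.00, centroid at (40.50, 88.50).
ΣA = 24601.00 mm², ΣAX̄ = 2007540.50 mm³, ΣAȲ = 1959588.50 mm³.
X̄ = 2007540.50/24601.00 = 81.60 mm; Ȳ = 1959588.50/24601.00 = 79.65 mm.

X̄ = 81.60 mm, Ȳ = 79.65 mm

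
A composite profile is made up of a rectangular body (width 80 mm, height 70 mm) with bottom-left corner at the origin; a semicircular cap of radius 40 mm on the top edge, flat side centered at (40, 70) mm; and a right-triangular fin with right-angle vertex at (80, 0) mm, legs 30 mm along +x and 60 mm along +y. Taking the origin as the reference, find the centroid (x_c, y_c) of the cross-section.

x_c = 44.99 mm, y_c = 48.00 mm

Part | A | x̄ᵢ | ȳᵢ | A·x̄ᵢ | A·ȳᵢ
rectangular body | 5600.00 | 40.00 | 35.00 | 224000.00 | 196000.00
semicircular top | 2513.27 | 40.00 | 86.98 | 100530.96 | 218595.86
triangular fin | 900.00 | 90.00 | 20.00 | 81000.00 | 18000.00
Σ | 9013.27 |  |  | 405530.96 | 432595.86
x_c = 405530.96 / 9013.27 = 44.99 mm
y_c = 432595.86 / 9013.27 = 48.00 mm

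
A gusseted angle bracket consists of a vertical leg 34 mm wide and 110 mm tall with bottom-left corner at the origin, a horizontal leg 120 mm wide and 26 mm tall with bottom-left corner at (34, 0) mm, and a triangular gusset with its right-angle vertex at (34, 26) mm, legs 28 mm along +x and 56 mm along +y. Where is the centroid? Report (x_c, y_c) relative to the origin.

vertical leg: A = 34 × 110 = 3740.00, centroid at (17.00, 55.00).
horizontal leg: A = 120 × 26 = 3120.00, centroid at (94.00, 13.00).
gusset: A = ½·28·56 = 784.00, centroid at (43.33, 44.67).
ΣA = 7644.00 mm²
ΣAx_c = (3740.00)(17.00) + (3120.00)(94.00) + (784.00)(43.33) = 390833.33 mm³
ΣAy_c = (3740.00)(55.00) + (3120.00)(13.00) + (784.00)(44.67) = 281278.67 mm³
x_c = 390833.33 / 7644.00 = 51.13 mm
y_c = 281278.67 / 7644.00 = 36.80 mm

x_c = 51.13 mm, y_c = 36.80 mm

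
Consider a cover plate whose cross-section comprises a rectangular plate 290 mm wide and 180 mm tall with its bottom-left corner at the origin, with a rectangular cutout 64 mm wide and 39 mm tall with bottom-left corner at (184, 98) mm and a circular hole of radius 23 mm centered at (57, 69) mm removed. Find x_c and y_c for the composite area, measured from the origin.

x_c = 144.36 mm, y_c = 89.30 mm

Part | A | x̄ᵢ | ȳᵢ | A·x̄ᵢ | A·ȳᵢ
plate | 52200.00 | 145.00 | 90.00 | 7569000.00 | 4698000.00
hole 1 | -2496.00 | 216.00 | 117.50 | -539136.00 | -293280.00
hole 2 | -1661.90 | 57.00 | 69.00 | -94728.44 | -114671.27
Σ | 48042.10 |  |  | 6935135.56 | 4290048.73
x_c = 6935135.56 / 48042.10 = 144.36 mm
y_c = 4290048.73 / 48042.10 = 89.30 mm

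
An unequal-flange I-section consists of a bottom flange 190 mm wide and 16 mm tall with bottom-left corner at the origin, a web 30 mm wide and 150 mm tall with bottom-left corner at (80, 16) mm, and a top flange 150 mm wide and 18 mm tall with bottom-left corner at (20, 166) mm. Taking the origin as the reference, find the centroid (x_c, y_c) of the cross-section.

bottom flange: A = 190 × 16 = 3040.00, centroid at (95.00, 8.00).
web: A = 30 × 150 = 4500.00, centroid at (95.00, 91.00).
top flange: A = 150 × 18 = 2700.00, centroid at (95.00, 175.00).
ΣA = 10240.00 mm², ΣAx_c = 972800.00 mm³, ΣAy_c = 906320.00 mm³.
x_c = 972800.00/10240.00 = 95.00 mm; y_c = 906320.00/10240.00 = 88.51 mm.

x_c = 95.00 mm, y_c = 88.51 mm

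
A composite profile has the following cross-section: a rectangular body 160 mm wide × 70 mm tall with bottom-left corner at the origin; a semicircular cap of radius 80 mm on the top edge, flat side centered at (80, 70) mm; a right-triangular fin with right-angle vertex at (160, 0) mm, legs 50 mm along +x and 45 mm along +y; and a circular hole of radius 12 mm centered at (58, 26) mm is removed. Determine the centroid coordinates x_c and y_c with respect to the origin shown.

rectangular body: A = 160 × 70 = 11200.00, centroid at (80.00, 35.00).
semicircular top: A = ½π·80² = 10053.10, centroid at (80.00, 103.95).
triangular fin: A = ½·50·45 = 1125.00, centroid at (176.67, 15.00).
hole: A = −π·12² = -452.39, centroid at (58.00, 26.00).
ΣA = 21925.71 mm², ΣAx_c = 1872759.14 mm³, ΣAy_c = 1442162.96 mm³.
x_c = 1872759.14/21925.71 = 85.41 mm; y_c = 1442162.96/21925.71 = 65.77 mm.

x_c = 85.41 mm, y_c = 65.77 mm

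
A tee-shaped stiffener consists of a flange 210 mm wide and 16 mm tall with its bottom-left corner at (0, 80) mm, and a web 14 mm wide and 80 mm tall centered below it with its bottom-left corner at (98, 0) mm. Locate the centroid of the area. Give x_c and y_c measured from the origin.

web: A = 14 × 80 = 1120.00, centroid at (105.00, 40.00).
flange: A = 210 × 16 = 3360.00, centroid at (105.00, 88.00).
ΣA = 4480.00 mm², ΣAx_c = 470400.00 mm³, ΣAy_c = 340480.00 mm³.
x_c = 470400.00/4480.00 = 105.00 mm; y_c = 340480.00/4480.00 = 76.00 mm.

x_c = 105.00 mm, y_c = 76.00 mm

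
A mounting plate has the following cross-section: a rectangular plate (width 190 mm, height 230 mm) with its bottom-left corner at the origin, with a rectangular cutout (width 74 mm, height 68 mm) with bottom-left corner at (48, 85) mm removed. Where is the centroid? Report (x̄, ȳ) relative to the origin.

plate: A = 190 × 230 = 43700.00, centroid at (95.00, 115.00).
hole: A = −(74 × 68) = -5032.00, centroid at (85.00, 119.00).
ΣA = 38668.00 mm²
ΣAx̄ = (43700.00)(95.00) + (-5032.00)(85.00) = 3723780.00 mm³
ΣAȳ = (43700.00)(115.00) + (-5032.00)(119.00) = 4426692.00 mm³
x̄ = 3723780.00 / 38668.00 = 96.30 mm
ȳ = 4426692.00 / 38668.00 = 114.48 mm

x̄ = 96.30 mm, ȳ = 114.48 mm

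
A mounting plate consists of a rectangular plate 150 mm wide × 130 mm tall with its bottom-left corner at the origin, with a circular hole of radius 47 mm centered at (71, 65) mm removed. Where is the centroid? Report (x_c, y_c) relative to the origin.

x_c = 77.21 mm, y_c = 65.00 mm

Part | A | x̄ᵢ | ȳᵢ | A·x̄ᵢ | A·ȳᵢ
plate | 19500.00 | 75.00 | 65.00 | 1462500.00 | 1267500.00
hole | -6939.78 | 71.00 | 65.00 | -492724.25 | -451085.58
Σ | 12560.22 |  |  | 969775.75 | 816414.42
x_c = 969775.75 / 12560.22 = 77.21 mm
y_c = 816414.42 / 12560.22 = 65.00 mm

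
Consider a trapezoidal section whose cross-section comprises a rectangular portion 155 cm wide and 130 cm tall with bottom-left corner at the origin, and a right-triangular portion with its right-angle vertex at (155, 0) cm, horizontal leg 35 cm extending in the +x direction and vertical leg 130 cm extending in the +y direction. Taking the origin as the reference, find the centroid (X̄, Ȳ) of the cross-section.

X̄ = 86.55 cm, Ȳ = 62.80 cm

rectangular portion: A = 155 × 130 = 20150.00, centroid at (77.50, 65.00).
triangular portion: A = ½·35·130 = 2275.00, centroid at (166.67, 43.33).
ΣA = 22425.00 cm², ΣAX̄ = 1940791.67 cm³, ΣAȲ = 1408333.33 cm³.
X̄ = 1940791.67/22425.00 = 86.55 cm; Ȳ = 1408333.33/22425.00 = 62.80 cm.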